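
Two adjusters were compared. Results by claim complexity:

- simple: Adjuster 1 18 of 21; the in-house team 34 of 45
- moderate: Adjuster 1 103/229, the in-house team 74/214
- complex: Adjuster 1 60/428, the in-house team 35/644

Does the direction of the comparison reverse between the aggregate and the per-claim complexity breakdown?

No

Simple: Adjuster 1 18/21 = 85.7%, the in-house team 34/45 = 75.6% → Adjuster 1
Moderate: Adjuster 1 103/229 = 45.0%, the in-house team 74/214 = 34.6% → Adjuster 1
Complex: Adjuster 1 60/428 = 14.0%, the in-house team 35/644 = 5.4% → Adjuster 1
Overall: Adjuster 1 181/678 = 26.7%, the in-house team 143/903 = 15.8% → Adjuster 1
Adjuster 1 wins overall and in every claim group — no reversal.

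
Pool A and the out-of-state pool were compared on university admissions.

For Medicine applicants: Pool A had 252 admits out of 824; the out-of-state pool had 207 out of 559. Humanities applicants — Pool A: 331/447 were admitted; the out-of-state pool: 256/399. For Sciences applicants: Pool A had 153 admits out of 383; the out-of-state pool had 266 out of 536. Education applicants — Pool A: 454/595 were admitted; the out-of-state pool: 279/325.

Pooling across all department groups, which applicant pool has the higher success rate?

Medicine: Pool A 252/824 = 30.6%, the out-of-state pool 207/559 = 37.0% → the out-of-state pool
Humanities: Pool A 331/447 = 74.0%, the out-of-state pool 256/399 = 64.2% → Pool A
Sciences: Pool A 153/383 = 39.9%, the out-of-state pool 266/536 = 49.6% → the out-of-state pool
Education: Pool A 454/595 = 76.3%, the out-of-state pool 279/325 = 85.8% → the out-of-state pool
Overall: Pool A 1190/2249 = 52.9%, the out-of-state pool 1008/1819 = 55.4% → the out-of-state pool
(Neither sweeps every department group, but the out-of-state pool has the higher pooled rate.)

the out-of-state pool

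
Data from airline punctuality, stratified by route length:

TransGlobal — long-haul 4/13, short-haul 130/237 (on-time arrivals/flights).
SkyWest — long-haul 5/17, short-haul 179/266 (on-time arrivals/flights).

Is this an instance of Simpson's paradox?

Long-haul: TransGlobal 4/13 = 30.8%, SkyWest 5/17 = 29.4% → TransGlobal
Short-haul: TransGlobal 130/237 = 54.9%, SkyWest 179/266 = 67.3% → SkyWest
Overall: TransGlobal 134/250 = 53.6%, SkyWest 184/283 = 65.0% → SkyWest
Neither sweeps: TransGlobal wins 1 of 2 groups, SkyWest wins 1. SkyWest wins overall but not every group — no Simpson reversal.

No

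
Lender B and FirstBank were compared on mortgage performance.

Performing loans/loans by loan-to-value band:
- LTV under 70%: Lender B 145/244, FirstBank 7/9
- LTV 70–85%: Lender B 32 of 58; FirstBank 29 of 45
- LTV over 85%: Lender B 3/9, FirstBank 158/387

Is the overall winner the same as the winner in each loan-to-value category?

No

LTV under 70%: Lender B 145/244 = 59.4%, FirstBank 7/9 = 77.8% → FirstBank
LTV 70–85%: Lender B 32/58 = 55.2%, FirstBank 29/45 = 64.4% → FirstBank
LTV over 85%: Lender B 3/9 = 33.3%, FirstBank 158/387 = 40.8% → FirstBank
Overall: Lender B 180/311 = 57.9%, FirstBank 194/441 = 44.0% → Lender B
FirstBank wins each loan-to-value group but Lender B wins overall — the comparison reverses. FirstBank's loans skew toward LTV over 85%, which has a lower base rate.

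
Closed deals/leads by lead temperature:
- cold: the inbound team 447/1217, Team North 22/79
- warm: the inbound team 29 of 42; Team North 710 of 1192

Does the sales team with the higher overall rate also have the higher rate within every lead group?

Cold: the inbound team 447/1217 = 36.7%, Team North 22/79 = 27.8% → the inbound team
Warm: the inbound team 29/42 = 69.0%, Team North 710/1192 = 59.6% → the inbound team
Overall: the inbound team 476/1259 = 37.8%, Team North 732/1271 = 57.6% → Team North
The inbound team wins each lead group but Team North wins overall — the comparison reverses. The inbound team's leads skew toward cold, which has a lower base rate.

No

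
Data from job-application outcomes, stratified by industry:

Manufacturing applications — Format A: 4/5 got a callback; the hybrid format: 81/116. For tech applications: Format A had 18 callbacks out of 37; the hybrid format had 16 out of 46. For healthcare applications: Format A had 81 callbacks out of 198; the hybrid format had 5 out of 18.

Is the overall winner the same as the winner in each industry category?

Manufacturing: Format A 4/5 = 80.0%, the hybrid format 81/116 = 69.8% → Format A
Tech: Format A 18/37 = 48.6%, the hybrid format 16/46 = 34.8% → Format A
Healthcare: Format A 81/198 = 40.9%, the hybrid format 5/18 = 27.8% → Format A
Overall: Format A 103/240 = 42.9%, the hybrid format 102/180 = 56.7% → the hybrid format
Format A wins each industry group but the hybrid format wins overall — the comparison reverses. Format A's applications skew toward healthcare, which has a lower base rate.

No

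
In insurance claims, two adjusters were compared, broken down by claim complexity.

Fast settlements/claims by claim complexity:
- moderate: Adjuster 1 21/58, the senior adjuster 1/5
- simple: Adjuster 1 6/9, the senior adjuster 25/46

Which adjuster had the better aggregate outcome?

Moderate: Adjuster 1 21/58 = 36.2%, the senior adjuster 1/5 = 20.0% → Adjuster 1
Simple: Adjuster 1 6/9 = 66.7%, the senior adjuster 25/46 = 54.3% → Adjuster 1
Overall: Adjuster 1 27/67 = 40.3%, the senior adjuster 26/51 = 51.0% → the senior adjuster
(Adjuster 1 wins every claim group but the senior adjuster wins overall — Adjuster 1's claims skew toward the low-rate moderate group.)

the senior adjuster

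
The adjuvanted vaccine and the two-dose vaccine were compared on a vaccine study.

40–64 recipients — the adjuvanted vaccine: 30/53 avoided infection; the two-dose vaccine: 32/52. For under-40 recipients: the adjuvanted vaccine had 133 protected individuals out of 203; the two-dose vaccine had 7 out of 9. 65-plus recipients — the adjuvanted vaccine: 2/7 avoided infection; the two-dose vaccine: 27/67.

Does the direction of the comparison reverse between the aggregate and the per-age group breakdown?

40–64: the adjuvanted vaccine 30/53 = 56.6%, the two-dose vaccine 32/52 = 61.5% → the two-dose vaccine
Under-40: the adjuvanted vaccine 133/203 = 65.5%, the two-dose vaccine 7/9 = 77.8% → the two-dose vaccine
65-plus: the adjuvanted vaccine 2/7 = 28.6%, the two-dose vaccine 27/67 = 40.3% → the two-dose vaccine
Overall: the adjuvanted vaccine 165/263 = 62.7%, the two-dose vaccine 66/128 = 51.6% → the adjuvanted vaccine
The two-dose vaccine wins each age group but the adjuvanted vaccine wins overall — the comparison reverses. The two-dose vaccine's recipients skew toward 65-plus, which has a lower base rate.

Yes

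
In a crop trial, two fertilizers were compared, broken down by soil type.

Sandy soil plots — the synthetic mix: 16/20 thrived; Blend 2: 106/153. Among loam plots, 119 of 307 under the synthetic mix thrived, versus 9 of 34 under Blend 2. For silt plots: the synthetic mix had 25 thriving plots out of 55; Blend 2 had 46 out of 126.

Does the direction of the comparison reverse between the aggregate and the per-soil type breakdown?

Yes

Sandy soil: the synthetic mix 16/20 = 80.0%, Blend 2 106/153 = 69.3% → the synthetic mix
Loam: the synthetic mix 119/307 = 38.8%, Blend 2 9/34 = 26.5% → the synthetic mix
Silt: the synthetic mix 25/55 = 45.5%, Blend 2 46/126 = 36.5% → the synthetic mix
Overall: the synthetic mix 160/382 = 41.9%, Blend 2 161/313 = 51.4% → Blend 2
The synthetic mix wins each soil group but Blend 2 wins overall — the comparison reverses. The synthetic mix's plots skew toward loam, which has a lower base rate.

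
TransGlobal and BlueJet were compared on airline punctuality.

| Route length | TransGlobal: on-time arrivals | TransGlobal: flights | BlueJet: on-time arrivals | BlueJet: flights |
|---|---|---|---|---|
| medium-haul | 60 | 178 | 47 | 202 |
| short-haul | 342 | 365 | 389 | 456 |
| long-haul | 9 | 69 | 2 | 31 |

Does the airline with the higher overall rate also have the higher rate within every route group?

Medium-haul: TransGlobal 60/178 = 33.7%, BlueJet 47/202 = 23.3% → TransGlobal
Short-haul: TransGlobal 342/365 = 93.7%, BlueJet 389/456 = 85.3% → TransGlobal
Long-haul: TransGlobal 9/69 = 13.0%, BlueJet 2/31 = 6.5% → TransGlobal
Overall: TransGlobal 411/612 = 67.2%, BlueJet 438/689 = 63.6% → TransGlobal
TransGlobal wins overall and in every route group — no reversal.

Yes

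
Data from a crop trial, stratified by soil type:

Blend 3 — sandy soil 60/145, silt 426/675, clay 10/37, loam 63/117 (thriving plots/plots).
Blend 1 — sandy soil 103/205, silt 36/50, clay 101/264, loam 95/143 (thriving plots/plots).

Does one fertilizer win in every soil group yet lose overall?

Yes

Sandy soil: Blend 3 60/145 = 41.4%, Blend 1 103/205 = 50.2% → Blend 1
Silt: Blend 3 426/675 = 63.1%, Blend 1 36/50 = 72.0% → Blend 1
Clay: Blend 3 10/37 = 27.0%, Blend 1 101/264 = 38.3% → Blend 1
Loam: Blend 3 63/117 = 53.8%, Blend 1 95/143 = 66.4% → Blend 1
Overall: Blend 3 559/974 = 57.4%, Blend 1 335/662 = 50.6% → Blend 3
Blend 1 wins each soil group but Blend 3 wins overall — the comparison reverses. Blend 1's plots skew toward clay, which has a lower base rate.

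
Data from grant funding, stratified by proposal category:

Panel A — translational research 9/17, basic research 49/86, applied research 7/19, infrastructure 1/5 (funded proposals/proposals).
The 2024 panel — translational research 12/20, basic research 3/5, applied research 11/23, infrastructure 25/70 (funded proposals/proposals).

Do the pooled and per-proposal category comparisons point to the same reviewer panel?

Translational research: Panel A 9/17 = 52.9%, the 2024 panel 12/20 = 60.0% → the 2024 panel
Basic research: Panel A 49/86 = 57.0%, the 2024 panel 3/5 = 60.0% → the 2024 panel
Applied research: Panel A 7/19 = 36.8%, the 2024 panel 11/23 = 47.8% → the 2024 panel
Infrastructure: Panel A 1/5 = 20.0%, the 2024 panel 25/70 = 35.7% → the 2024 panel
Overall: Panel A 66/127 = 52.0%, the 2024 panel 51/118 = 43.2% → Panel A
The 2024 panel wins each proposal group but Panel A wins overall — the comparison reverses. The 2024 panel's proposals skew toward infrastructure, which has a lower base rate.

No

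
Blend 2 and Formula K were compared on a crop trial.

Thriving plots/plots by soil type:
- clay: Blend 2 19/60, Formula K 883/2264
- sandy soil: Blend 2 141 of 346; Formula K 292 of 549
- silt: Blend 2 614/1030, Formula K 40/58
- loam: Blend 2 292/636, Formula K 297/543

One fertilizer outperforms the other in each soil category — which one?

Formula K

Clay: Blend 2 19/60 = 31.7%, Formula K 883/2264 = 39.0% → Formula K
Sandy soil: Blend 2 141/346 = 40.8%, Formula K 292/549 = 53.2% → Formula K
Silt: Blend 2 614/1030 = 59.6%, Formula K 40/58 = 69.0% → Formula K
Loam: Blend 2 292/636 = 45.9%, Formula K 297/543 = 54.7% → Formula K
Formula K has the higher rate in all 4 groups.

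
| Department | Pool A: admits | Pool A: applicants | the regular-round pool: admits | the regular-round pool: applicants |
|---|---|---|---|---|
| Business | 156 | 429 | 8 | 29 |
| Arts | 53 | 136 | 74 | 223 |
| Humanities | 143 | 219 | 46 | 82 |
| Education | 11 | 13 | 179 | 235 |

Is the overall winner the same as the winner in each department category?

Business: Pool A 156/429 = 36.4%, the regular-round pool 8/29 = 27.6% → Pool A
Arts: Pool A 53/136 = 39.0%, the regular-round pool 74/223 = 33.2% → Pool A
Humanities: Pool A 143/219 = 65.3%, the regular-round pool 46/82 = 56.1% → Pool A
Education: Pool A 11/13 = 84.6%, the regular-round pool 179/235 = 76.2% → Pool A
Overall: Pool A 363/797 = 45.5%, the regular-round pool 307/569 = 54.0% → the regular-round pool
Pool A wins each department group but the regular-round pool wins overall — the comparison reverses. Pool A's applicants skew toward Business, which has a lower base rate.

No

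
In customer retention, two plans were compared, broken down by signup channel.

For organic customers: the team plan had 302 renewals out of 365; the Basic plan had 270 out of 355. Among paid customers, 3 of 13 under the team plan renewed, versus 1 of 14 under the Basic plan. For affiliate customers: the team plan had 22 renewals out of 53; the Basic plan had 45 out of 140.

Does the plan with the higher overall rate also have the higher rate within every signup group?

Organic: the team plan 302/365 = 82.7%, the Basic plan 270/355 = 76.1% → the team plan
Paid: the team plan 3/13 = 23.1%, the Basic plan 1/14 = 7.1% → the team plan
Affiliate: the team plan 22/53 = 41.5%, the Basic plan 45/140 = 32.1% → the team plan
Overall: the team plan 327/431 = 75.9%, the Basic plan 316/509 = 62.1% → the team plan
The team plan wins overall and in every signup group — no reversal.

Yes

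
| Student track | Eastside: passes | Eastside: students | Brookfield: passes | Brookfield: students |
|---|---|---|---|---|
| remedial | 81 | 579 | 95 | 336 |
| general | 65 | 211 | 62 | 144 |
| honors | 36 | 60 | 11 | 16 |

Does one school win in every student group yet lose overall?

Remedial: Eastside 81/579 = 14.0%, Brookfield 95/336 = 28.3% → Brookfield
General: Eastside 65/211 = 30.8%, Brookfield 62/144 = 43.1% → Brookfield
Honors: Eastside 36/60 = 60.0%, Brookfield 11/16 = 68.8% → Brookfield
Overall: Eastside 182/850 = 21.4%, Brookfield 168/496 = 33.9% → Brookfield
Brookfield wins overall and in every student group — no reversal.

No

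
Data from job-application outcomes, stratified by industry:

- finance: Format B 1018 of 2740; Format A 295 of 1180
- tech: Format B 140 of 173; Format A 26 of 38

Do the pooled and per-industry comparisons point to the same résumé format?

Finance: Format B 1018/2740 = 37.2%, Format A 295/1180 = 25.0% → Format B
Tech: Format B 140/173 = 80.9%, Format A 26/38 = 68.4% → Format B
Overall: Format B 1158/2913 = 39.8%, Format A 321/1218 = 26.4% → Format B
Format B wins overall and in every industry group — no reversal.

Yes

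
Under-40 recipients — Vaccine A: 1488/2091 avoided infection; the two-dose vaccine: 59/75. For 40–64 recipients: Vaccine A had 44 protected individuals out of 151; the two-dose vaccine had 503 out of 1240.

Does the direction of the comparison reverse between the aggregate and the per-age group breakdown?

Under-40: Vaccine A 1488/2091 = 71.2%, the two-dose vaccine 59/75 = 78.7% → the two-dose vaccine
40–64: Vaccine A 44/151 = 29.1%, the two-dose vaccine 503/1240 = 40.6% → the two-dose vaccine
Overall: Vaccine A 1532/2242 = 68.3%, the two-dose vaccine 562/1315 = 42.7% → Vaccine A
The two-dose vaccine wins each age group but Vaccine A wins overall — the comparison reverses. The two-dose vaccine's recipients skew toward 40–64, which has a lower base rate.

Yes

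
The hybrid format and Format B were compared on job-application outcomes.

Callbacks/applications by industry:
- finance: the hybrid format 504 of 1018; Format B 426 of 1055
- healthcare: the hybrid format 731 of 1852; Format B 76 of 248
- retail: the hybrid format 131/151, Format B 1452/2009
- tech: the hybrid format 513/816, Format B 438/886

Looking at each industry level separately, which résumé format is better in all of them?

the hybrid format

Finance: the hybrid format 504/1018 = 49.5%, Format B 426/1055 = 40.4% → the hybrid format
Healthcare: the hybrid format 731/1852 = 39.5%, Format B 76/248 = 30.6% → the hybrid format
Retail: the hybrid format 131/151 = 86.8%, Format B 1452/2009 = 72.3% → the hybrid format
Tech: the hybrid format 513/816 = 62.9%, Format B 438/886 = 49.4% → the hybrid format
The hybrid format has the higher rate in all 4 groups.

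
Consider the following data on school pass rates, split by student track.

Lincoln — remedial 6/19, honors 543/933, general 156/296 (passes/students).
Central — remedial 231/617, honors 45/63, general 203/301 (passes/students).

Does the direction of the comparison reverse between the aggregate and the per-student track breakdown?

Remedial: Lincoln 6/19 = 31.6%, Central 231/617 = 37.4% → Central
Honors: Lincoln 543/933 = 58.2%, Central 45/63 = 71.4% → Central
General: Lincoln 156/296 = 52.7%, Central 203/301 = 67.4% → Central
Overall: Lincoln 705/1248 = 56.5%, Central 479/981 = 48.8% → Lincoln
Central wins each student group but Lincoln wins overall — the comparison reverses. Central's students skew toward remedial, which has a lower base rate.

Yes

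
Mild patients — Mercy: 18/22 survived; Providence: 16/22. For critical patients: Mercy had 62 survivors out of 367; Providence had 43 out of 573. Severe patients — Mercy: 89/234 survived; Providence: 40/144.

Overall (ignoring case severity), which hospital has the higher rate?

Mercy

Mild: Mercy 18/22 = 81.8%, Providence 16/22 = 72.7% → Mercy
Critical: Mercy 62/367 = 16.9%, Providence 43/573 = 7.5% → Mercy
Severe: Mercy 89/234 = 38.0%, Providence 40/144 = 27.8% → Mercy
Overall: Mercy 169/623 = 27.1%, Providence 99/739 = 13.4% → Mercy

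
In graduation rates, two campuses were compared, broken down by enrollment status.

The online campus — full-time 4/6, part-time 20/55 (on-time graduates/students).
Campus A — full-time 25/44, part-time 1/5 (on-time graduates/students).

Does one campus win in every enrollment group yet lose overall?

Yes

Full-time: the online campus 4/6 = 66.7%, Campus A 25/44 = 56.8% → the online campus
Part-time: the online campus 20/55 = 36.4%, Campus A 1/5 = 20.0% → the online campus
Overall: the online campus 24/61 = 39.3%, Campus A 26/49 = 53.1% → Campus A
The online campus wins each enrollment group but Campus A wins overall — the comparison reverses. The online campus's students skew toward part-time, which has a lower base rate.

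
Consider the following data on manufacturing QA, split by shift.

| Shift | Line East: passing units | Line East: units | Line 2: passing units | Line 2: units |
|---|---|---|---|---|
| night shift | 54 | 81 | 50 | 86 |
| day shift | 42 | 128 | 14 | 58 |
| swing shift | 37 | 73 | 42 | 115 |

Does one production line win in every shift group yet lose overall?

No

Night shift: Line East 54/81 = 66.7%, Line 2 50/86 = 58.1% → Line East
Day shift: Line East 42/128 = 32.8%, Line 2 14/58 = 24.1% → Line East
Swing shift: Line East 37/73 = 50.7%, Line 2 42/115 = 36.5% → Line East
Overall: Line East 133/282 = 47.2%, Line 2 106/259 = 40.9% → Line East
Line East wins overall and in every shift group — no reversal.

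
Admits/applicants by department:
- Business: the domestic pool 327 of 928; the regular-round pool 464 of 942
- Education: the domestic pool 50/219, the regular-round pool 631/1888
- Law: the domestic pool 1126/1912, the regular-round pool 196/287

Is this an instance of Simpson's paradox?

Business: the domestic pool 327/928 = 35.2%, the regular-round pool 464/942 = 49.3% → the regular-round pool
Education: the domestic pool 50/219 = 22.8%, the regular-round pool 631/1888 = 33.4% → the regular-round pool
Law: the domestic pool 1126/1912 = 58.9%, the regular-round pool 196/287 = 68.3% → the regular-round pool
Overall: the domestic pool 1503/3059 = 49.1%, the regular-round pool 1291/3117 = 41.4% → the domestic pool
The regular-round pool wins each department group but the domestic pool wins overall — the comparison reverses. The regular-round pool's applicants skew toward Education, which has a lower base rate.

Yes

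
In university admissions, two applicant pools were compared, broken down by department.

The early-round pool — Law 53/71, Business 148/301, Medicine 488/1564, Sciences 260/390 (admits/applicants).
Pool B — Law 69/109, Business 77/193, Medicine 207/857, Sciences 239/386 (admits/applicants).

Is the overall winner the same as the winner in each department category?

Law: the early-round pool 53/71 = 74.6%, Pool B 69/109 = 63.3% → the early-round pool
Business: the early-round pool 148/301 = 49.2%, Pool B 77/193 = 39.9% → the early-round pool
Medicine: the early-round pool 488/1564 = 31.2%, Pool B 207/857 = 24.2% → the early-round pool
Sciences: the early-round pool 260/390 = 66.7%, Pool B 239/386 = 61.9% → the early-round pool
Overall: the early-round pool 949/2326 = 40.8%, Pool B 592/1545 = 38.3% → the early-round pool
The early-round pool wins overall and in every department group — no reversal.

Yes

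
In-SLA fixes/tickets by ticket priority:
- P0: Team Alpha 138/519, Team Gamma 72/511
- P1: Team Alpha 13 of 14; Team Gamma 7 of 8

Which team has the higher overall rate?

Team Alpha

P0: Team Alpha 138/519 = 26.6%, Team Gamma 72/511 = 14.1% → Team Alpha
P1: Team Alpha 13/14 = 92.9%, Team Gamma 7/8 = 87.5% → Team Alpha
Overall: Team Alpha 151/533 = 28.3%, Team Gamma 79/519 = 15.2% → Team Alpha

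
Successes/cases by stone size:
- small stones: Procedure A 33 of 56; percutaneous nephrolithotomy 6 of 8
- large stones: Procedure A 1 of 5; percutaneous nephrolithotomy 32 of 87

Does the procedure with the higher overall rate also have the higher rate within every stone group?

No

Small stones: Procedure A 33/56 = 58.9%, percutaneous nephrolithotomy 6/8 = 75.0% → percutaneous nephrolithotomy
Large stones: Procedure A 1/5 = 20.0%, percutaneous nephrolithotomy 32/87 = 36.8% → percutaneous nephrolithotomy
Overall: Procedure A 34/61 = 55.7%, percutaneous nephrolithotomy 38/95 = 40.0% → Procedure A
Percutaneous nephrolithotomy wins each stone group but Procedure A wins overall — the comparison reverses. Percutaneous nephrolithotomy's cases skew toward large stones, which has a lower base rate.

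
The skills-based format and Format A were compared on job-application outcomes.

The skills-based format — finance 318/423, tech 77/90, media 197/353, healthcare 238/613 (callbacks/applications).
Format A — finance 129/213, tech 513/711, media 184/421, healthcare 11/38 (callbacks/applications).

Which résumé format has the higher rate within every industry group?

the skills-based format

Finance: the skills-based format 318/423 = 75.2%, Format A 129/213 = 60.6% → the skills-based format
Tech: the skills-based format 77/90 = 85.6%, Format A 513/711 = 72.2% → the skills-based format
Media: the skills-based format 197/353 = 55.8%, Format A 184/421 = 43.7% → the skills-based format
Healthcare: the skills-based format 238/613 = 38.8%, Format A 11/38 = 28.9% → the skills-based format
The skills-based format has the higher rate in all 4 groups.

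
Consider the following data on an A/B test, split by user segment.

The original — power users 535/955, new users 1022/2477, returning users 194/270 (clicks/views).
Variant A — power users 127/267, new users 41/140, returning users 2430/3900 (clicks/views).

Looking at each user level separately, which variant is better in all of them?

Power users: the original 535/955 = 56.0%, Variant A 127/267 = 47.6% → the original
New users: the original 1022/2477 = 41.3%, Variant A 41/140 = 29.3% → the original
Returning users: the original 194/270 = 71.9%, Variant A 2430/3900 = 62.3% → the original
The original has the higher rate in all 3 groups.

the original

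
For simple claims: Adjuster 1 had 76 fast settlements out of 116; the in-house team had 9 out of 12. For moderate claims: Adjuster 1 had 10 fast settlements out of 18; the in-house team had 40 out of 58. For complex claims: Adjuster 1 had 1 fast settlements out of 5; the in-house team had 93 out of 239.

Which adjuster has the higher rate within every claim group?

Simple: Adjuster 1 76/116 = 65.5%, the in-house team 9/12 = 75.0% → the in-house team
Moderate: Adjuster 1 10/18 = 55.6%, the in-house team 40/58 = 69.0% → the in-house team
Complex: Adjuster 1 1/5 = 20.0%, the in-house team 93/239 = 38.9% → the in-house team
The in-house team has the higher rate in all 3 groups.

the in-house team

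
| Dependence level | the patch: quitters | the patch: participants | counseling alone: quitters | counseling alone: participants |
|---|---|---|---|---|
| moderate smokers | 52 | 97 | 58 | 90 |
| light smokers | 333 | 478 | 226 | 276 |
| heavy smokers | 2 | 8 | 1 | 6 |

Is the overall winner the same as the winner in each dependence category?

No

Moderate smokers: the patch 52/97 = 53.6%, counseling alone 58/90 = 64.4% → counseling alone
Light smokers: the patch 333/478 = 69.7%, counseling alone 226/276 = 81.9% → counseling alone
Heavy smokers: the patch 2/8 = 25.0%, counseling alone 1/6 = 16.7% → the patch
Overall: the patch 387/583 = 66.4%, counseling alone 285/372 = 76.6% → counseling alone
Neither sweeps: the patch wins 1 of 3 groups, counseling alone wins 2. Counseling alone wins overall but not every group — no Simpson reversal.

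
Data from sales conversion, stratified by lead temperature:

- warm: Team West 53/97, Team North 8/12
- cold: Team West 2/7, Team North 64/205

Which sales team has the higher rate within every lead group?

Team North

Warm: Team West 53/97 = 54.6%, Team North 8/12 = 66.7% → Team North
Cold: Team West 2/7 = 28.6%, Team North 64/205 = 31.2% → Team North
Team North has the higher rate in both groups.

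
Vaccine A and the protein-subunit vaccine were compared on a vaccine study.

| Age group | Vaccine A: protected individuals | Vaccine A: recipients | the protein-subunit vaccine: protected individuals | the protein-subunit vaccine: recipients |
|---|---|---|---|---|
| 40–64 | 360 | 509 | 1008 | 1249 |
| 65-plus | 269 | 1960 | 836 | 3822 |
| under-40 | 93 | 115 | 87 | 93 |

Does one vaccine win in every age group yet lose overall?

40–64: Vaccine A 360/509 = 70.7%, the protein-subunit vaccine 1008/1249 = 80.7% → the protein-subunit vaccine
65-plus: Vaccine A 269/1960 = 13.7%, the protein-subunit vaccine 836/3822 = 21.9% → the protein-subunit vaccine
Under-40: Vaccine A 93/115 = 80.9%, the protein-subunit vaccine 87/93 = 93.5% → the protein-subunit vaccine
Overall: Vaccine A 722/2584 = 27.9%, the protein-subunit vaccine 1931/5164 = 37.4% → the protein-subunit vaccine
The protein-subunit vaccine wins overall and in every age group — no reversal.

No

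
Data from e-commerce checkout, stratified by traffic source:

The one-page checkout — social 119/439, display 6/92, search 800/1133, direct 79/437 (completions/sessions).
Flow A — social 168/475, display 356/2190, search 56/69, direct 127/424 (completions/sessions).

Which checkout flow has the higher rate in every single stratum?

Flow A

Social: the one-page checkout 119/439 = 27.1%, Flow A 168/475 = 35.4% → Flow A
Display: the one-page checkout 6/92 = 6.5%, Flow A 356/2190 = 16.3% → Flow A
Search: the one-page checkout 800/1133 = 70.6%, Flow A 56/69 = 81.2% → Flow A
Direct: the one-page checkout 79/437 = 18.1%, Flow A 127/424 = 30.0% → Flow A
Flow A has the higher rate in all 4 groups.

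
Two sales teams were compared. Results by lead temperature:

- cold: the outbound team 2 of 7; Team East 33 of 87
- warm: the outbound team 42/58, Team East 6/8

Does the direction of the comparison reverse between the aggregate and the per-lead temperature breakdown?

Cold: the outbound team 2/7 = 28.6%, Team East 33/87 = 37.9% → Team East
Warm: the outbound team 42/58 = 72.4%, Team East 6/8 = 75.0% → Team East
Overall: the outbound team 44/65 = 67.7%, Team East 39/95 = 41.1% → the outbound team
Team East wins each lead group but the outbound team wins overall — the comparison reverses. Team East's leads skew toward cold, which has a lower base rate.

Yes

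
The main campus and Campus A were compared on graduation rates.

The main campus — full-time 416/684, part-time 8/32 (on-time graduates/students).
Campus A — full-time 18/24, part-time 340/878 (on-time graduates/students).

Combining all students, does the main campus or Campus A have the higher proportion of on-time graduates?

Full-time: the main campus 416/684 = 60.8%, Campus A 18/24 = 75.0% → Campus A
Part-time: the main campus 8/32 = 25.0%, Campus A 340/878 = 38.7% → Campus A
Overall: the main campus 424/716 = 59.2%, Campus A 358/902 = 39.7% → the main campus
(Campus A wins every enrollment group but the main campus wins overall — Campus A's students skew toward the low-rate part-time group.)

the main campus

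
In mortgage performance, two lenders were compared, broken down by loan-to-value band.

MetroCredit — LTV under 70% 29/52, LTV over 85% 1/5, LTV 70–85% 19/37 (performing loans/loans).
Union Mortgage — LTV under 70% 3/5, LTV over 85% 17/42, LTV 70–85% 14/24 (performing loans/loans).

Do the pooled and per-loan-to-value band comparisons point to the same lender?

LTV under 70%: MetroCredit 29/52 = 55.8%, Union Mortgage 3/5 = 60.0% → Union Mortgage
LTV over 85%: MetroCredit 1/5 = 20.0%, Union Mortgage 17/42 = 40.5% → Union Mortgage
LTV 70–85%: MetroCredit 19/37 = 51.4%, Union Mortgage 14/24 = 58.3% → Union Mortgage
Overall: MetroCredit 49/94 = 52.1%, Union Mortgage 34/71 = 47.9% → MetroCredit
Union Mortgage wins each loan-to-value group but MetroCredit wins overall — the comparison reverses. Union Mortgage's loans skew toward LTV over 85%, which has a lower base rate.

No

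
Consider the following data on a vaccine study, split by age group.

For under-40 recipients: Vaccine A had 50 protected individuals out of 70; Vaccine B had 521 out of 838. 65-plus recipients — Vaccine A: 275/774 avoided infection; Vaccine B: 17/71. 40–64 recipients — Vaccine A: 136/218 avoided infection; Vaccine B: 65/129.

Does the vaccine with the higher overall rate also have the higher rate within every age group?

No

Under-40: Vaccine A 50/70 = 71.4%, Vaccine B 521/838 = 62.2% → Vaccine A
65-plus: Vaccine A 275/774 = 35.5%, Vaccine B 17/71 = 23.9% → Vaccine A
40–64: Vaccine A 136/218 = 62.4%, Vaccine B 65/129 = 50.4% → Vaccine A
Overall: Vaccine A 461/1062 = 43.4%, Vaccine B 603/1038 = 58.1% → Vaccine B
Vaccine A wins each age group but Vaccine B wins overall — the comparison reverses. Vaccine A's recipients skew toward 65-plus, which has a lower base rate.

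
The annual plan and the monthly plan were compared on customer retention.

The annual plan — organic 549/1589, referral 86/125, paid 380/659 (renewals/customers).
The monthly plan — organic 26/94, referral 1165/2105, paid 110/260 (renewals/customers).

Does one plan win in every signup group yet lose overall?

Yes

Organic: the annual plan 549/1589 = 34.6%, the monthly plan 26/94 = 27.7% → the annual plan
Referral: the annual plan 86/125 = 68.8%, the monthly plan 1165/2105 = 55.3% → the annual plan
Paid: the annual plan 380/659 = 57.7%, the monthly plan 110/260 = 42.3% → the annual plan
Overall: the annual plan 1015/2373 = 42.8%, the monthly plan 1301/2459 = 52.9% → the monthly plan
The annual plan wins each signup group but the monthly plan wins overall — the comparison reverses. The annual plan's customers skew toward organic, which has a lower base rate.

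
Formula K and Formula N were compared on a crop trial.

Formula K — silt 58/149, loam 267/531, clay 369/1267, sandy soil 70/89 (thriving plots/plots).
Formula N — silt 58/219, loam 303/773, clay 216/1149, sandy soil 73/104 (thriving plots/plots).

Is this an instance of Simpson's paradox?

No

Silt: Formula K 58/149 = 38.9%, Formula N 58/219 = 26.5% → Formula K
Loam: Formula K 267/531 = 50.3%, Formula N 303/773 = 39.2% → Formula K
Clay: Formula K 369/1267 = 29.1%, Formula N 216/1149 = 18.8% → Formula K
Sandy soil: Formula K 70/89 = 78.7%, Formula N 73/104 = 70.2% → Formula K
Overall: Formula K 764/2036 = 37.5%, Formula N 650/2245 = 29.0% → Formula K
Formula K wins overall and in every soil group — no reversal.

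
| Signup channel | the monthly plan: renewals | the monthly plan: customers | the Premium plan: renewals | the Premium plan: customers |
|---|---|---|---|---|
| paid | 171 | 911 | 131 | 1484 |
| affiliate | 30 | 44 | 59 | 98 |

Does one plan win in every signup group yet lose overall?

No

Paid: the monthly plan 171/911 = 18.8%, the Premium plan 131/1484 = 8.8% → the monthly plan
Affiliate: the monthly plan 30/44 = 68.2%, the Premium plan 59/98 = 60.2% → the monthly plan
Overall: the monthly plan 201/955 = 21.0%, the Premium plan 190/1582 = 12.0% → the monthly plan
The monthly plan wins overall and in every signup group — no reversal.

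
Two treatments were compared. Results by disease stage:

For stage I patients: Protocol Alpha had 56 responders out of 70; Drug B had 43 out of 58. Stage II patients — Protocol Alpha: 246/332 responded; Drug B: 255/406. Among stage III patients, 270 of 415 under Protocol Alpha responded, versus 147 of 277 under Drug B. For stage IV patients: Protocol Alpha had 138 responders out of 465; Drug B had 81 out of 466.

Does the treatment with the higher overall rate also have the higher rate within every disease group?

Yes

Stage I: Protocol Alpha 56/70 = 80.0%, Drug B 43/58 = 74.1% → Protocol Alpha
Stage II: Protocol Alpha 246/332 = 74.1%, Drug B 255/406 = 62.8% → Protocol Alpha
Stage III: Protocol Alpha 270/415 = 65.1%, Drug B 147/277 = 53.1% → Protocol Alpha
Stage IV: Protocol Alpha 138/465 = 29.7%, Drug B 81/466 = 17.4% → Protocol Alpha
Overall: Protocol Alpha 710/1282 = 55.4%, Drug B 526/1207 = 43.6% → Protocol Alpha
Protocol Alpha wins overall and in every disease group — no reversal.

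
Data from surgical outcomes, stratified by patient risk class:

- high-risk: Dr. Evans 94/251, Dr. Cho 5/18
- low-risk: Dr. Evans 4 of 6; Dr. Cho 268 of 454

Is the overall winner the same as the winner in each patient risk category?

High-risk: Dr. Evans 94/251 = 37.5%, Dr. Cho 5/18 = 27.8% → Dr. Evans
Low-risk: Dr. Evans 4/6 = 66.7%, Dr. Cho 268/454 = 59.0% → Dr. Evans
Overall: Dr. Evans 98/257 = 38.1%, Dr. Cho 273/472 = 57.8% → Dr. Cho
Dr. Evans wins each patient risk group but Dr. Cho wins overall — the comparison reverses. Dr. Evans's operations skew toward high-risk, which has a lower base rate.

No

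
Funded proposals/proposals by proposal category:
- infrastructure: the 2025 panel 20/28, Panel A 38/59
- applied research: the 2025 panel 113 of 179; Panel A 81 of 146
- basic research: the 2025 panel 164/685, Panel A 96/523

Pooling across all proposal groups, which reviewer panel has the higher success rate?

Infrastructure: the 2025 panel 20/28 = 71.4%, Panel A 38/59 = 64.4% → the 2025 panel
Applied research: the 2025 panel 113/179 = 63.1%, Panel A 81/146 = 55.5% → the 2025 panel
Basic research: the 2025 panel 164/685 = 23.9%, Panel A 96/523 = 18.4% → the 2025 panel
Overall: the 2025 panel 297/892 = 33.3%, Panel A 215/728 = 29.5% → the 2025 panel

the 2025 panel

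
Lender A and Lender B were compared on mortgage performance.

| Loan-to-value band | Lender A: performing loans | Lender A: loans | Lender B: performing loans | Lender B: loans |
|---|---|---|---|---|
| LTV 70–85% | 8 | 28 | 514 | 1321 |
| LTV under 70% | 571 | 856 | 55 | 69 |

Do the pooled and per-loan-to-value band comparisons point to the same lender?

LTV 70–85%: Lender A 8/28 = 28.6%, Lender B 514/1321 = 38.9% → Lender B
LTV under 70%: Lender A 571/856 = 66.7%, Lender B 55/69 = 79.7% → Lender B
Overall: Lender A 579/884 = 65.5%, Lender B 569/1390 = 40.9% → Lender A
Lender B wins each loan-to-value group but Lender A wins overall — the comparison reverses. Lender B's loans skew toward LTV 70–85%, which has a lower base rate.

No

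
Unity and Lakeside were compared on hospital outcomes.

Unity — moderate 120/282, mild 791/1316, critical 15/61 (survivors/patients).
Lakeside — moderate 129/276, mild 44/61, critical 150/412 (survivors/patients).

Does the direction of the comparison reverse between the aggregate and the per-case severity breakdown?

Moderate: Unity 120/282 = 42.6%, Lakeside 129/276 = 46.7% → Lakeside
Mild: Unity 791/1316 = 60.1%, Lakeside 44/61 = 72.1% → Lakeside
Critical: Unity 15/61 = 24.6%, Lakeside 150/412 = 36.4% → Lakeside
Overall: Unity 926/1659 = 55.8%, Lakeside 323/749 = 43.1% → Unity
Lakeside wins each case group but Unity wins overall — the comparison reverses. Lakeside's patients skew toward critical, which has a lower base rate.

Yes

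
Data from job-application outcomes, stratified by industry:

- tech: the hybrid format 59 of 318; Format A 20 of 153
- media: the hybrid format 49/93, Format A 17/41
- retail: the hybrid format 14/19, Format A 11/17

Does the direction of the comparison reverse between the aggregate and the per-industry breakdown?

No

Tech: the hybrid format 59/318 = 18.6%, Format A 20/153 = 13.1% → the hybrid format
Media: the hybrid format 49/93 = 52.7%, Format A 17/41 = 41.5% → the hybrid format
Retail: the hybrid format 14/19 = 73.7%, Format A 11/17 = 64.7% → the hybrid format
Overall: the hybrid format 122/430 = 28.4%, Format A 48/211 = 22.7% → the hybrid format
The hybrid format wins overall and in every industry group — no reversal.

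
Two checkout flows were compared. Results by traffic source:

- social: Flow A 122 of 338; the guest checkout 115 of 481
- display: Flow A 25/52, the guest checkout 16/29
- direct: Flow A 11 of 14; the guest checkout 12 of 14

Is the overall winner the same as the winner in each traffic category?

No

Social: Flow A 122/338 = 36.1%, the guest checkout 115/481 = 23.9% → Flow A
Display: Flow A 25/52 = 48.1%, the guest checkout 16/29 = 55.2% → the guest checkout
Direct: Flow A 11/14 = 78.6%, the guest checkout 12/14 = 85.7% → the guest checkout
Overall: Flow A 158/404 = 39.1%, the guest checkout 143/524 = 27.3% → Flow A
Neither sweeps: Flow A wins 1 of 3 groups, the guest checkout wins 2. Flow A wins overall but not every group — no Simpson reversal.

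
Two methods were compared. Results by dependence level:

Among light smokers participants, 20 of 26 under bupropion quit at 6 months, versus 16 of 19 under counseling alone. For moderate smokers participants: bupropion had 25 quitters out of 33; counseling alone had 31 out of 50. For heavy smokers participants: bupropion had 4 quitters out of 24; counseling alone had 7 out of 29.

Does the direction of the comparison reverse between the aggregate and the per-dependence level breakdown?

Light smokers: bupropion 20/26 = 76.9%, counseling alone 16/19 = 84.2% → counseling alone
Moderate smokers: bupropion 25/33 = 75.8%, counseling alone 31/50 = 62.0% → bupropion
Heavy smokers: bupropion 4/24 = 16.7%, counseling alone 7/29 = 24.1% → counseling alone
Overall: bupropion 49/83 = 59.0%, counseling alone 54/98 = 55.1% → bupropion
Neither sweeps: bupropion wins 1 of 3 groups, counseling alone wins 2. Bupropion wins overall but not every group — no Simpson reversal.

No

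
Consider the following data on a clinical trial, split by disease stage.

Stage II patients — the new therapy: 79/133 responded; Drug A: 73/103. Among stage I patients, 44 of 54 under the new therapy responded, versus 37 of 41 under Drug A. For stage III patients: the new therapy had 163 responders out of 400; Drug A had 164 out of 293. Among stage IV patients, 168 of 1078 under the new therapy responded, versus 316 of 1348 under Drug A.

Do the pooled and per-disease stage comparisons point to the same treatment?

Yes

Stage II: the new therapy 79/133 = 59.4%, Drug A 73/103 = 70.9% → Drug A
Stage I: the new therapy 44/54 = 81.5%, Drug A 37/41 = 90.2% → Drug A
Stage III: the new therapy 163/400 = 40.8%, Drug A 164/293 = 56.0% → Drug A
Stage IV: the new therapy 168/1078 = 15.6%, Drug A 316/1348 = 23.4% → Drug A
Overall: the new therapy 454/1665 = 27.3%, Drug A 590/1785 = 33.1% → Drug A
Drug A wins overall and in every disease group — no reversal.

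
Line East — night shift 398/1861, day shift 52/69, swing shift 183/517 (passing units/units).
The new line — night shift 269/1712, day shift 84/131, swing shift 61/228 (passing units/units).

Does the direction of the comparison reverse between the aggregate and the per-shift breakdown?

No

Night shift: Line East 398/1861 = 21.4%, the new line 269/1712 = 15.7% → Line East
Day shift: Line East 52/69 = 75.4%, the new line 84/131 = 64.1% → Line East
Swing shift: Line East 183/517 = 35.4%, the new line 61/228 = 26.8% → Line East
Overall: Line East 633/2447 = 25.9%, the new line 414/2071 = 20.0% → Line East
Line East wins overall and in every shift group — no reversal.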